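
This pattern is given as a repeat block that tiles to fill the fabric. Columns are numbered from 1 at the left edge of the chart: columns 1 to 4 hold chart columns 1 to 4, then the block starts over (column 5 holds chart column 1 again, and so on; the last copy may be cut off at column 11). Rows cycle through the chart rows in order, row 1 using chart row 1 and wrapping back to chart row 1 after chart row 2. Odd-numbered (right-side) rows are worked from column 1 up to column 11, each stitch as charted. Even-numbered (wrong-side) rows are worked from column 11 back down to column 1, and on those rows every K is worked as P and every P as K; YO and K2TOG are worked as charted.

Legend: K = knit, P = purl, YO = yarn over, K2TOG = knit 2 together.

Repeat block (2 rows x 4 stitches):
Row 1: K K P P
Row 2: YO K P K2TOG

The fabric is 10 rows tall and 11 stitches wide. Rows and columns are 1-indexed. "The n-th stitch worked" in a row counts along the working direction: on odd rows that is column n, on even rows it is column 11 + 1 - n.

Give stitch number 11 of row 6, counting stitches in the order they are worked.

For row 6: chart row = ((6-1) mod 2) + 1 = 2; this is a WS (even) row.
Chart row 2 tiled across columns 1-11: YO K P K2TOG YO K P K2TOG YO K P
WS: work from column 11 back to column 1 (reverse the tiled row), swapping K<->P (YO and K2TOG unchanged).
Row 6 as worked: K P YO K2TOG K P YO K2TOG K P YO
The 11th stitch worked is YO.

Stitch:
YO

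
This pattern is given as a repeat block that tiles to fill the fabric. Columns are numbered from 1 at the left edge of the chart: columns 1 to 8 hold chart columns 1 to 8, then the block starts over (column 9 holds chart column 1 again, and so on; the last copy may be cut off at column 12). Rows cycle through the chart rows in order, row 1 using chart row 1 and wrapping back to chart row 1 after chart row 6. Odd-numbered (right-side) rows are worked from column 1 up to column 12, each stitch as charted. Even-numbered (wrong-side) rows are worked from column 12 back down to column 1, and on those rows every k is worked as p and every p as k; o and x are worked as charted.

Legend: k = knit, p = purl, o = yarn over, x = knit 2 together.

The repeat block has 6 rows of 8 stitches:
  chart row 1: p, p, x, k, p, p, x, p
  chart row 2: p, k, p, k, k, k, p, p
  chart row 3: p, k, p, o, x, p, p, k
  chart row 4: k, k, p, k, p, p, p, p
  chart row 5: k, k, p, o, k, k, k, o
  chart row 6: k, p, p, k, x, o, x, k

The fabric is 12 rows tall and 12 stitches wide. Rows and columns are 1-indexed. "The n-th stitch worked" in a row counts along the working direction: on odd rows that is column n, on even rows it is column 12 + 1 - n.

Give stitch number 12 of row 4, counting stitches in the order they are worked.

Row 4: (4-1) mod 6 = 3, so use chart row 4. Even row -> WS.
Chart row 4 tiled across columns 1-12: k k p k p p p p k k p k
WS: work from column 12 back to column 1 (reverse the tiled row), swapping k<->p (o and x unchanged).
Row 4 as worked: p k p p k k k k p k p p
Counting 12 along the worked row gives p.

Stitch:
p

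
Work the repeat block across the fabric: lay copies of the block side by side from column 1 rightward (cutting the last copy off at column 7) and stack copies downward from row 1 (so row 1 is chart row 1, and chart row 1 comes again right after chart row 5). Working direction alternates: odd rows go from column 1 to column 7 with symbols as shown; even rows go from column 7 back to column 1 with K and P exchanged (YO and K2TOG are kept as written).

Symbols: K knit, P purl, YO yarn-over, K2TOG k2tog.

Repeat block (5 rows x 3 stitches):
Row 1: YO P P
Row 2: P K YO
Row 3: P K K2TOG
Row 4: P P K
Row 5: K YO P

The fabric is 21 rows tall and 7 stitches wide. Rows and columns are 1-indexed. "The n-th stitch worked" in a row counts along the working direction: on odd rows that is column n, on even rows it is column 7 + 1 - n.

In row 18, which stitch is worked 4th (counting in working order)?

For row 18: chart row = ((18-1) mod 5) + 1 = 3; this is a WS (even) row.
Chart row 3 tiled across columns 1-7: P K K2TOG P K K2TOG P
Wrong side: read the tiled row from column 7 down to 1 and exchange K with P (leave YO, K2TOG).
Row 18 as worked: K K2TOG P K K2TOG P K
Counting 4 along the worked row gives K.

Result:
K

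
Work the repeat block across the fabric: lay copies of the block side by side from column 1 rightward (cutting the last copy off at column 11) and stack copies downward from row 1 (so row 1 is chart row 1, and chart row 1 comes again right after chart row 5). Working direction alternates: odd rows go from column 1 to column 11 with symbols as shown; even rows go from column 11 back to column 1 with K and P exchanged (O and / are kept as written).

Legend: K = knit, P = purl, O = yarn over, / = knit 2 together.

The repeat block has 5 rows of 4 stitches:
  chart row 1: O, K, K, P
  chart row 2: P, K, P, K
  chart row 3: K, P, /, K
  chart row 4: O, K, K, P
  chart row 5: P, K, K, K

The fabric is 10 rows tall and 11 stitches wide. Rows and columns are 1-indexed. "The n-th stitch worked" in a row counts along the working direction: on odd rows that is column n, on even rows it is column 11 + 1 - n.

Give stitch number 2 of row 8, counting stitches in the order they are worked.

Row 8 uses chart row ((8-1) mod 5)+1 = 3. Row 8 is even, so WS.
Chart row 3 tiled across columns 1-11: K P / K K P / K K P /
WS row: flip the tiled sequence (start at column 11) and apply K<->P; O and / stay.
Row 8 as worked: / K P P / K P P / K P
The 2nd stitch worked is K.

Stitch:
K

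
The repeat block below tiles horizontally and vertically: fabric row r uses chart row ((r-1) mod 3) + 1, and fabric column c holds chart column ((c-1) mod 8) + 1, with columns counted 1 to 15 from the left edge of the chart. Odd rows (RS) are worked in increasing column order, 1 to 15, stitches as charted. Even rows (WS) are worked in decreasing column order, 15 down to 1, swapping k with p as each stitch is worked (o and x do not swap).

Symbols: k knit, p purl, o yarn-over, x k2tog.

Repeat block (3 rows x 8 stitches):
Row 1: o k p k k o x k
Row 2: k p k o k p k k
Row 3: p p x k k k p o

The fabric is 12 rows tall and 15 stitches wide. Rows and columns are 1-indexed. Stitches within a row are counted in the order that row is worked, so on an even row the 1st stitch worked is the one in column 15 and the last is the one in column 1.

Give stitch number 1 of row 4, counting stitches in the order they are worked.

For row 4: chart row = ((4-1) mod 3) + 1 = 1; this is a WS (even) row.
Chart row 1 tiled across columns 1-15: o k p k k o x k o k p k k o x
WS row: flip the tiled sequence (start at column 15) and apply k<->p; o and x stay.
Row 4 as worked: x o p p k p o p x o p p k p o
Counting 1 along the worked row gives x.

Stitch:
x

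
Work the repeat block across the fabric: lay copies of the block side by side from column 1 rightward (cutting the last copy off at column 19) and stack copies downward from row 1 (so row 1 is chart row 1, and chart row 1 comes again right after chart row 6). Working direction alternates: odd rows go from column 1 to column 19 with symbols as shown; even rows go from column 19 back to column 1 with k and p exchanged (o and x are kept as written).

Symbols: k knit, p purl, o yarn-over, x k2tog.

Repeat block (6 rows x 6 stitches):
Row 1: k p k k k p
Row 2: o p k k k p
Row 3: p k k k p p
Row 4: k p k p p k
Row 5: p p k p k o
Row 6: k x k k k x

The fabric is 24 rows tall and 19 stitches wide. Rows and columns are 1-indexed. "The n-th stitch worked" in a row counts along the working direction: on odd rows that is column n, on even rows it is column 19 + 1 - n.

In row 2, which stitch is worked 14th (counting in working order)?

== STITCH ==
k

Derivation:
For row 2: chart row = ((2-1) mod 6) + 1 = 2; this is a WS (even) row.
Chart row 2 tiled across columns 1-19: o p k k k p o p k k k p o p k k k p o
WS: work from column 19 back to column 1 (reverse the tiled row), swapping k<->p (o and x unchanged).
Row 2 as worked: o k p p p k o k p p p k o k p p p k o
The 14th stitch worked is k.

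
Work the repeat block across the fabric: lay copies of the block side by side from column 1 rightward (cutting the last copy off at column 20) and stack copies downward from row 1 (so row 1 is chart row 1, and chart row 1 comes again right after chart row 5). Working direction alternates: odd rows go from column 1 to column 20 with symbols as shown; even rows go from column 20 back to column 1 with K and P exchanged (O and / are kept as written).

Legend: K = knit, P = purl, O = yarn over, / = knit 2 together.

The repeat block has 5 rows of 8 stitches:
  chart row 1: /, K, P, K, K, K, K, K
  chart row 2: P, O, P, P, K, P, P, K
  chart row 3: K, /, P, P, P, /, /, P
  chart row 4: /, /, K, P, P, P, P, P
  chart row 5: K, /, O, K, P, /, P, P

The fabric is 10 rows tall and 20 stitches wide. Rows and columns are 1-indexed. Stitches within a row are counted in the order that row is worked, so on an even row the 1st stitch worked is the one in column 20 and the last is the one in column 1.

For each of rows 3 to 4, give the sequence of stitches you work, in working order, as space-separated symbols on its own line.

Row 3: chart row 3, RS - tile across columns 1-20 and work as-is.
Row 4: chart row 4, WS - tiled (columns 1-20): / / K P P P P P / / K P P P P P / / K P; work from column 20 back to 1 with K<->P swapped.

Result:
K / P P P / / P K / P P P / / P K / P P
K P / / K K K K K P / / K K K K K P / /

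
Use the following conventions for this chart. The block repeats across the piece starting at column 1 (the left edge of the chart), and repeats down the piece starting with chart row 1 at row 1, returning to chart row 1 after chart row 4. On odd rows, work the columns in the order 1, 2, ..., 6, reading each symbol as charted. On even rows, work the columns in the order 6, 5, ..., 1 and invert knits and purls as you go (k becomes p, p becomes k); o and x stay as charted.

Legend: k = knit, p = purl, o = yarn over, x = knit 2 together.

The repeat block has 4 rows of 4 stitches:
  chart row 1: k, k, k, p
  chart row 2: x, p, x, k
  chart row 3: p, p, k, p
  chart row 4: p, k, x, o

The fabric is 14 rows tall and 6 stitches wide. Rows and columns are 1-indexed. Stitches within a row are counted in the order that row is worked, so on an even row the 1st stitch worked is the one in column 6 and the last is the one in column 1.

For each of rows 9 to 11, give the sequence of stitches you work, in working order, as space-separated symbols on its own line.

Result:
k k k p k k
k x p x k x
p p k p p p

Derivation:
Row 9: chart row 1, RS - tile across columns 1-6 and work as-is.
Row 10: chart row 2, WS - tiled (columns 1-6): x p x k x p; work from column 6 back to 1 with k<->p swapped.
Row 11: chart row 3, RS - tile across columns 1-6 and work as-is.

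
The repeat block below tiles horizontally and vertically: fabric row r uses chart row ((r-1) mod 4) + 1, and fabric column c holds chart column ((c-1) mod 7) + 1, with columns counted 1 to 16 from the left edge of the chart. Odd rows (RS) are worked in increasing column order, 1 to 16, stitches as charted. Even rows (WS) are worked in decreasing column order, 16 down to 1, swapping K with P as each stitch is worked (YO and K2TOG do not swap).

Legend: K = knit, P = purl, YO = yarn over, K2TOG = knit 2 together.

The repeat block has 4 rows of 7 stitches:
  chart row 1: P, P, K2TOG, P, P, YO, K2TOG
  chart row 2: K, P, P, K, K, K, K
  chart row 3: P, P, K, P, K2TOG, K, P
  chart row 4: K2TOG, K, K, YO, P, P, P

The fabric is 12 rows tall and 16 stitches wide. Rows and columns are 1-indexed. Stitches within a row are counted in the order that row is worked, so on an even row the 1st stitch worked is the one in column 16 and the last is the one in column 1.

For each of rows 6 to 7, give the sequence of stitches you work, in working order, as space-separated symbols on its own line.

Rows as worked:
K P P P P P K K P P P P P K K P
P P K P K2TOG K P P P K P K2TOG K P P P

Derivation:
Row 6: chart row 2, WS - tiled (columns 1-16): K P P K K K K K P P K K K K K P; work from column 16 back to 1 with K<->P swapped.
Row 7: chart row 3, RS - tile across columns 1-16 and work as-is.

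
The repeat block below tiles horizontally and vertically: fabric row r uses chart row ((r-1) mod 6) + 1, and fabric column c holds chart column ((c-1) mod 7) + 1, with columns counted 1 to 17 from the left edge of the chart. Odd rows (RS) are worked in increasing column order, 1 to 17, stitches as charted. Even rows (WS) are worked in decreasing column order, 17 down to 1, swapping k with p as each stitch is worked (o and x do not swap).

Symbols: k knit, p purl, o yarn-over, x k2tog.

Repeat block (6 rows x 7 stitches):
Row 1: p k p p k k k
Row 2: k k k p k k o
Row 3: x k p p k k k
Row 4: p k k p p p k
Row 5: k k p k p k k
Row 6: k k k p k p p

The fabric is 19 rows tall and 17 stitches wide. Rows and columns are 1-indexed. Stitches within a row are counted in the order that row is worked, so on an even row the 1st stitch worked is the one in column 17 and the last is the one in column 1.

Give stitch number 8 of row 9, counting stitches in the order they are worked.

Row 9 uses chart row ((9-1) mod 6)+1 = 3. Row 9 is odd, so RS.
Chart row 3 tiled across columns 1-17: x k p p k k k x k p p k k k x k p
Right side: take the tiled row as-is (worked left to right from column 1).
Counting 8 along the worked row gives x.

== STITCH ==
x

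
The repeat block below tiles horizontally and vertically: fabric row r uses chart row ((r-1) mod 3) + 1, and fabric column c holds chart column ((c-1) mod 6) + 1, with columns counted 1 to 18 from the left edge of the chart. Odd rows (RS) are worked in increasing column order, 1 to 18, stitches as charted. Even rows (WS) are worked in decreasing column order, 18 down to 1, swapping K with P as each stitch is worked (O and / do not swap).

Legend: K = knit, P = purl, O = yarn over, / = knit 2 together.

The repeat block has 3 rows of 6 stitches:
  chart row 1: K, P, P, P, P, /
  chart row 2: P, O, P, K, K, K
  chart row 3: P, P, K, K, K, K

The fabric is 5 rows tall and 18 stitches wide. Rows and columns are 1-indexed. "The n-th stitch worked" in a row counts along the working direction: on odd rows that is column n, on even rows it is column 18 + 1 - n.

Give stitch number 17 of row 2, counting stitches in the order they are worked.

For row 2: chart row = ((2-1) mod 3) + 1 = 2; this is a WS (even) row.
Chart row 2 tiled across columns 1-18: P O P K K K P O P K K K P O P K K K
Wrong side: read the tiled row from column 18 down to 1 and exchange K with P (leave O, /).
Row 2 as worked: P P P K O K P P P K O K P P P K O K
The 17th stitch worked is O.

Result:
O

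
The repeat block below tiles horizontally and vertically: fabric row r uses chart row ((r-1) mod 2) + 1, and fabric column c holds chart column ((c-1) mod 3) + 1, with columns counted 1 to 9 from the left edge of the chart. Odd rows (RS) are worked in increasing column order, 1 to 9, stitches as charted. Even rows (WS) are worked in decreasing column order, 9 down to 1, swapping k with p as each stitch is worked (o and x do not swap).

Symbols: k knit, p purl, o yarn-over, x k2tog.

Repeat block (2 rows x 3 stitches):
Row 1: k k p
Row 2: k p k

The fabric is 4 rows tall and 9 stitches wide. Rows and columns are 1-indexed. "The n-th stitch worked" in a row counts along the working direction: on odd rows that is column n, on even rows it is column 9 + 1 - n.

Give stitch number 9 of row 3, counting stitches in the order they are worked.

For row 3: chart row = ((3-1) mod 2) + 1 = 1; this is a RS (odd) row.
Chart row 1 tiled across columns 1-9: k k p k k p k k p
RS: work column 1 to column 9, symbols as charted — the tiled row is the row as worked.
Counting 9 along the worked row gives p.

== STITCH ==
p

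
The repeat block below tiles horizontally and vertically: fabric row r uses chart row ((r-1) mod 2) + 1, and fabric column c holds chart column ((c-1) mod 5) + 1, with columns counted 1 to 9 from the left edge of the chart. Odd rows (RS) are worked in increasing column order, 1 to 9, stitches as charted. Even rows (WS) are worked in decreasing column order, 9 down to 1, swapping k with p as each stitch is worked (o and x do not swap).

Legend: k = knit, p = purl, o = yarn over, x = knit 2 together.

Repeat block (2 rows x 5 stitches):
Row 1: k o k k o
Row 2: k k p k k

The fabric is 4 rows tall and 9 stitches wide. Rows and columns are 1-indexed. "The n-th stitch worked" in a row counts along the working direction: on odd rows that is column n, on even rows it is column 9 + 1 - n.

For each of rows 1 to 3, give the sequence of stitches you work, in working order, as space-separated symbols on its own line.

== ROWS AS WORKED ==
k o k k o k o k k
p k p p p p k p p
k o k k o k o k k

Derivation:
Row 1: chart row 1, RS - tile across columns 1-9 and work as-is.
Row 2: chart row 2, WS - tiled (columns 1-9): k k p k k k k p k; work from column 9 back to 1 with k<->p swapped.
Row 3: chart row 1, RS - tile across columns 1-9 and work as-is.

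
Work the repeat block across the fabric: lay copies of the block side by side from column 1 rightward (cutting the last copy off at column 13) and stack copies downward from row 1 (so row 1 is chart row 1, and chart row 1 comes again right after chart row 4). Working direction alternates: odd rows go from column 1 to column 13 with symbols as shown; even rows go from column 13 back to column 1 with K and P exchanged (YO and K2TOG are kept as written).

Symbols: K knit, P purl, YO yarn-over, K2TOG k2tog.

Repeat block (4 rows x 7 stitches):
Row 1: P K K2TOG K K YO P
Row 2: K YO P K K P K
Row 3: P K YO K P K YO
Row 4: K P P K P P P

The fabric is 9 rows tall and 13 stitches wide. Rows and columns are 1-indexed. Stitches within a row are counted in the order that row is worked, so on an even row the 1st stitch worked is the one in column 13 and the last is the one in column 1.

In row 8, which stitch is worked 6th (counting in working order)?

Result:
P

Derivation:
For row 8: chart row = ((8-1) mod 4) + 1 = 4; this is a WS (even) row.
Chart row 4 tiled across columns 1-13: K P P K P P P K P P K P P
WS: work from column 13 back to column 1 (reverse the tiled row), swapping K<->P (YO and K2TOG unchanged).
Row 8 as worked: K K P K K P K K K P K K P
The 6th stitch worked is P.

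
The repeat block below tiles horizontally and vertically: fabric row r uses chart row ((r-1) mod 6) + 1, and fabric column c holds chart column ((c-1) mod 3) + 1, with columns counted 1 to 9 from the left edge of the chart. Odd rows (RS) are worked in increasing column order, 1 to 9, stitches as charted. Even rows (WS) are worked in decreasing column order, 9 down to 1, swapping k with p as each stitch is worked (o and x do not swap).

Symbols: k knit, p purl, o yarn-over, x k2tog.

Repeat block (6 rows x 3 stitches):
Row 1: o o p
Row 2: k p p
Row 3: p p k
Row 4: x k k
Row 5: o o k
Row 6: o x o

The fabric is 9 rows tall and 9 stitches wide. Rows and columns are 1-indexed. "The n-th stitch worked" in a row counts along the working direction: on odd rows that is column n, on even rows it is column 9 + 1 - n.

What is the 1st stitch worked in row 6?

== STITCH ==
o

Derivation:
Row 6 uses chart row ((6-1) mod 6)+1 = 6. Row 6 is even, so WS.
Chart row 6 tiled across columns 1-9: o x o o x o o x o
WS: work from column 9 back to column 1 (reverse the tiled row), swapping k<->p (o and x unchanged).
Row 6 as worked: o x o o x o o x o
The 1st stitch worked is o.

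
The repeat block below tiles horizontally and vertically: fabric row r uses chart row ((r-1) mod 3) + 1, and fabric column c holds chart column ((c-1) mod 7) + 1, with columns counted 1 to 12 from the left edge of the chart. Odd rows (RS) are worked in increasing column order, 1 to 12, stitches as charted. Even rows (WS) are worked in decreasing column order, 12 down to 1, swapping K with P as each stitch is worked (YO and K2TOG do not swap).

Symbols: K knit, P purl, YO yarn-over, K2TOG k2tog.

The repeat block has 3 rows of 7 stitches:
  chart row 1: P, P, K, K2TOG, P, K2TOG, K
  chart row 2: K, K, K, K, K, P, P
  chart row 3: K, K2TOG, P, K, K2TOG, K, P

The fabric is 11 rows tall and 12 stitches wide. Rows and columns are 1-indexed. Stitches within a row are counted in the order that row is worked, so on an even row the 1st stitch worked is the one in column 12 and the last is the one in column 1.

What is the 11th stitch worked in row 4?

Stitch:
K

Derivation:
Row 4 uses chart row ((4-1) mod 3)+1 = 1. Row 4 is even, so WS.
Chart row 1 tiled across columns 1-12: P P K K2TOG P K2TOG K P P K K2TOG P
Wrong side: read the tiled row from column 12 down to 1 and exchange K with P (leave YO, K2TOG).
Row 4 as worked: K K2TOG P K K P K2TOG K K2TOG P K K
Stitch 11 in working order -> K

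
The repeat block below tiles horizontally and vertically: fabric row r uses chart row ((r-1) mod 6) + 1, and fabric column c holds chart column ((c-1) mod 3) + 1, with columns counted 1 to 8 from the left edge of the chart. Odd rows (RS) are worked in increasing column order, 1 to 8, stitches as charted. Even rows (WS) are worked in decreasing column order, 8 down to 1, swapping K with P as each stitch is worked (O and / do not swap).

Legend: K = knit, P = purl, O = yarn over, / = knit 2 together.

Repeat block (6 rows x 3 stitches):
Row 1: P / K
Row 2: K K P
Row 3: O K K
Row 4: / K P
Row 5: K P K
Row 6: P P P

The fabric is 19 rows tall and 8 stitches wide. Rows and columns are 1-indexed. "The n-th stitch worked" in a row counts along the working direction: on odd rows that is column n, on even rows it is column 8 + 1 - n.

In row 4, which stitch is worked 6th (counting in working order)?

Row 4 uses chart row ((4-1) mod 6)+1 = 4. Row 4 is even, so WS.
Chart row 4 tiled across columns 1-8: / K P / K P / K
Wrong side: read the tiled row from column 8 down to 1 and exchange K with P (leave O, /).
Row 4 as worked: P / K P / K P /
Stitch 6 in working order -> K

Stitch:
K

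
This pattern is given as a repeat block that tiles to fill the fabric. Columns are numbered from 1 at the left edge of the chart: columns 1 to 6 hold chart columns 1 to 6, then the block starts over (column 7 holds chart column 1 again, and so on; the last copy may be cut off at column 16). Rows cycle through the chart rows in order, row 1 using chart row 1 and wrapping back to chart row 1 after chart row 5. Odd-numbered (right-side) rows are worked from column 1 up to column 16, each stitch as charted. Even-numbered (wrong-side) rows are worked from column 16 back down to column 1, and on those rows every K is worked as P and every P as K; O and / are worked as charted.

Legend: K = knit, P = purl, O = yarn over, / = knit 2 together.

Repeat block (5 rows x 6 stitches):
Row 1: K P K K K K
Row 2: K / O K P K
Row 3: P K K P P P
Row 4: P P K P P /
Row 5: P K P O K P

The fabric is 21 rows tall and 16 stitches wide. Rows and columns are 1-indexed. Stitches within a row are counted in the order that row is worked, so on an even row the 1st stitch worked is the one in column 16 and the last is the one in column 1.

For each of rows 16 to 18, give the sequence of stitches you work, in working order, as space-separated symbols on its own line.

Row 16: chart row 1, WS - tiled (columns 1-16): K P K K K K K P K K K K K P K K; work from column 16 back to 1 with K<->P swapped.
Row 17: chart row 2, RS - tile across columns 1-16 and work as-is.
Row 18: chart row 3, WS - tiled (columns 1-16): P K K P P P P K K P P P P K K P; work from column 16 back to 1 with K<->P swapped.

== ROWS AS WORKED ==
P P K P P P P P K P P P P P K P
K / O K P K K / O K P K K / O K
K P P K K K K P P K K K K P P K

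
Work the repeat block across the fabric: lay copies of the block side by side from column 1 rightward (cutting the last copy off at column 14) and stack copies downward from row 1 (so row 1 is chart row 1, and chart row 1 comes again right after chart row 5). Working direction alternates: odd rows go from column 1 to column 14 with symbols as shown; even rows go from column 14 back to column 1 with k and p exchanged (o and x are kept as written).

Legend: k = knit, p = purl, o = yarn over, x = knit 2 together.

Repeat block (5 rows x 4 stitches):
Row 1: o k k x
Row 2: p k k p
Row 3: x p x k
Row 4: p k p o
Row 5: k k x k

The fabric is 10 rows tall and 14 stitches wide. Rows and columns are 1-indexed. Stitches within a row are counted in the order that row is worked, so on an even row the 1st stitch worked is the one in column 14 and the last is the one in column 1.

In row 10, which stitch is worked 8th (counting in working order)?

Row 10: (10-1) mod 5 = 4, so use chart row 5. Even row -> WS.
Chart row 5 tiled across columns 1-14: k k x k k k x k k k x k k k
WS row: flip the tiled sequence (start at column 14) and apply k<->p; o and x stay.
Row 10 as worked: p p p x p p p x p p p x p p
Counting 8 along the worked row gives x.

== STITCH ==
x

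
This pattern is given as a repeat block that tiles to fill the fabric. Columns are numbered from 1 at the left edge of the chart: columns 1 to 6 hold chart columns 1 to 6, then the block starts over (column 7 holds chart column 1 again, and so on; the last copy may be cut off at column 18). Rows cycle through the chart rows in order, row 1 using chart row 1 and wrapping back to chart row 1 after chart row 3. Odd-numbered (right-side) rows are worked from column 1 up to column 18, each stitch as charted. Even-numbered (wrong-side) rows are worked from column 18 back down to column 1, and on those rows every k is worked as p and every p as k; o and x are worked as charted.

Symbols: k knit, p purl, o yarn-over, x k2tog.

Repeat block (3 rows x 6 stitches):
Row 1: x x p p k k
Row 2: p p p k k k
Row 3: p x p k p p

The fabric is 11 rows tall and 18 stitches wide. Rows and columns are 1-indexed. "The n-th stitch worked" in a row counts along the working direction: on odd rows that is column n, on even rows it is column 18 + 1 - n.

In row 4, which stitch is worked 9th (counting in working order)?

Row 4: (4-1) mod 3 = 0, so use chart row 1. Even row -> WS.
Chart row 1 tiled across columns 1-18: x x p p k k x x p p k k x x p p k k
WS row: flip the tiled sequence (start at column 18) and apply k<->p; o and x stay.
Row 4 as worked: p p k k x x p p k k x x p p k k x x
The 9th stitch worked is k.

Stitch:
k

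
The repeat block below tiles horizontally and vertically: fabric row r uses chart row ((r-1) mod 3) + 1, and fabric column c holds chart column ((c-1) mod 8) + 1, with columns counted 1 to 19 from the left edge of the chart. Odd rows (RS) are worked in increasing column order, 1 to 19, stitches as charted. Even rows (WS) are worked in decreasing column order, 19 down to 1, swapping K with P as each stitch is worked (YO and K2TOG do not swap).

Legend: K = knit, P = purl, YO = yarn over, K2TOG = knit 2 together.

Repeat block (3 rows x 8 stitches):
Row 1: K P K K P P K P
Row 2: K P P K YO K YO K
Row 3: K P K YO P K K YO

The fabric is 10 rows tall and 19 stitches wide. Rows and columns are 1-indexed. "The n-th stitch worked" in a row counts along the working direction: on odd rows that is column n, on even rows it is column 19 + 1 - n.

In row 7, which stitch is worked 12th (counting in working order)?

Row 7 uses chart row ((7-1) mod 3)+1 = 1. Row 7 is odd, so RS.
Chart row 1 tiled across columns 1-19: K P K K P P K P K P K K P P K P K P K
RS: work column 1 to column 19, symbols as charted — the tiled row is the row as worked.
The 12th stitch worked is K.

== STITCH ==
K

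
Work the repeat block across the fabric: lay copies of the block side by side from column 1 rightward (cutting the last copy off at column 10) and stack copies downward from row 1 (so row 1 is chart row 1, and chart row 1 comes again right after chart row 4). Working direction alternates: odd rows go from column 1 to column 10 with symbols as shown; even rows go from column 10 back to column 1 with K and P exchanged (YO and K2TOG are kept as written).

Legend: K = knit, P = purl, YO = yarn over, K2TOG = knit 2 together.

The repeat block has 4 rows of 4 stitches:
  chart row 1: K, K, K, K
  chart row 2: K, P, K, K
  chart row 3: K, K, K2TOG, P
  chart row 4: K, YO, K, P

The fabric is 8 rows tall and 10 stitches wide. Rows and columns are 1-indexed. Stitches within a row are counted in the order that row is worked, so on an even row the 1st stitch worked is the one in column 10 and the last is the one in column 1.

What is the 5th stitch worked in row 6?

For row 6: chart row = ((6-1) mod 4) + 1 = 2; this is a WS (even) row.
Chart row 2 tiled across columns 1-10: K P K K K P K K K P
WS: work from column 10 back to column 1 (reverse the tiled row), swapping K<->P (YO and K2TOG unchanged).
Row 6 as worked: K P P P K P P P K P
Counting 5 along the worked row gives K.

Result:
K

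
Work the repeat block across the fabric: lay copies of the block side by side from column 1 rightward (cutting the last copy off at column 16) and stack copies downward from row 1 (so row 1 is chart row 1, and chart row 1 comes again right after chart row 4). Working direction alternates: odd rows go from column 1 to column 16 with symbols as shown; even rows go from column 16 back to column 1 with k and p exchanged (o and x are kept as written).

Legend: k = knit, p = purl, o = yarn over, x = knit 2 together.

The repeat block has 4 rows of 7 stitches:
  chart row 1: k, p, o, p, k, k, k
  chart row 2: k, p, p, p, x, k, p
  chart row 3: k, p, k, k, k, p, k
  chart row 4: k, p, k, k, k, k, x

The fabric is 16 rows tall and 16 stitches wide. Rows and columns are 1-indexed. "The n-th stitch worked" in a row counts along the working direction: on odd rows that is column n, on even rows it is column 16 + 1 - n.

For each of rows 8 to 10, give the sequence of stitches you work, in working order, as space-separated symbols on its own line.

Row 8: chart row 4, WS - tiled (columns 1-16): k p k k k k x k p k k k k x k p; work from column 16 back to 1 with k<->p swapped.
Row 9: chart row 1, RS - tile across columns 1-16 and work as-is.
Row 10: chart row 2, WS - tiled (columns 1-16): k p p p x k p k p p p x k p k p; work from column 16 back to 1 with k<->p swapped.

Result:
k p x p p p p k p x p p p p k p
k p o p k k k k p o p k k k k p
k p k p x k k k p k p x k k k p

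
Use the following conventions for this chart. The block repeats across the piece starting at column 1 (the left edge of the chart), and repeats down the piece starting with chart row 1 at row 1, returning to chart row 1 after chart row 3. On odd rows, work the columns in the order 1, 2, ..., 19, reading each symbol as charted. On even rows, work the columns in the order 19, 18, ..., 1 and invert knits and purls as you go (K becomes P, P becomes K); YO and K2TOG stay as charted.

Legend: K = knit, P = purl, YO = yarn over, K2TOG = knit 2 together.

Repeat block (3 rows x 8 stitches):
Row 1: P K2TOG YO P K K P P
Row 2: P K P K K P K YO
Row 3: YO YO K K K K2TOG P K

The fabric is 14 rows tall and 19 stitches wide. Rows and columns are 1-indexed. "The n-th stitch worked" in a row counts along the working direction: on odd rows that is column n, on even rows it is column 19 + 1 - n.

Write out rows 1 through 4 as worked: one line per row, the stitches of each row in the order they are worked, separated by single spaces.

Rows as worked:
P K2TOG YO P K K P P P K2TOG YO P K K P P P K2TOG YO
K P K YO P K P P K P K YO P K P P K P K
YO YO K K K K2TOG P K YO YO K K K K2TOG P K YO YO K
YO K2TOG K K K P P K YO K2TOG K K K P P K YO K2TOG K

Derivation:
Row 1: chart row 1, RS - tile across columns 1-19 and work as-is.
Row 2: chart row 2, WS - tiled (columns 1-19): P K P K K P K YO P K P K K P K YO P K P; work from column 19 back to 1 with K<->P swapped.
Row 3: chart row 3, RS - tile across columns 1-19 and work as-is.
Row 4: chart row 1, WS - tiled (columns 1-19): P K2TOG YO P K K P P P K2TOG YO P K K P P P K2TOG YO; work from column 19 back to 1 with K<->P swapped.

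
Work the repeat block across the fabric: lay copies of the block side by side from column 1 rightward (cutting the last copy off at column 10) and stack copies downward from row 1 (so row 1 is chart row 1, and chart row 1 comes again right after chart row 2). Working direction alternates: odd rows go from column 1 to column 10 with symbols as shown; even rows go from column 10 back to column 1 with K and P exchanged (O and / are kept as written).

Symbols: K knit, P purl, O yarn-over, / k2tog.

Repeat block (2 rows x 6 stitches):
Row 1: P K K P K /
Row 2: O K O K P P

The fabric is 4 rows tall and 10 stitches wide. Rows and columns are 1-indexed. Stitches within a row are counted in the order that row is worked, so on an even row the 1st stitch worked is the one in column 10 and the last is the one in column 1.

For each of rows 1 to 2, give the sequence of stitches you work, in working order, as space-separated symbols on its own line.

Row 1: chart row 1, RS - tile across columns 1-10 and work as-is.
Row 2: chart row 2, WS - tiled (columns 1-10): O K O K P P O K O K; work from column 10 back to 1 with K<->P swapped.

Rows as worked:
P K K P K / P K K P
P O P O K K P O P O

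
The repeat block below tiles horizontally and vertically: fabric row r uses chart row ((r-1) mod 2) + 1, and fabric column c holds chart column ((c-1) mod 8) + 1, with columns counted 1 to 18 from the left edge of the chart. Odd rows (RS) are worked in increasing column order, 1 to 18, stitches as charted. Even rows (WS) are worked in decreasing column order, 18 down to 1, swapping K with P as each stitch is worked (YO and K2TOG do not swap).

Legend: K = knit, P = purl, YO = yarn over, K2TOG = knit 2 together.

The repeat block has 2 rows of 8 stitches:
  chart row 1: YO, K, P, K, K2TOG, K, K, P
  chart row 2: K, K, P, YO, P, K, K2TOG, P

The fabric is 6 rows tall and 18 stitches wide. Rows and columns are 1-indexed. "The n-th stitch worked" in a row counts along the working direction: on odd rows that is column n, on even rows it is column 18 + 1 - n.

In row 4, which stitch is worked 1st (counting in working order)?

Row 4 uses chart row ((4-1) mod 2)+1 = 2. Row 4 is even, so WS.
Chart row 2 tiled across columns 1-18: K K P YO P K K2TOG P K K P YO P K K2TOG P K K
WS row: flip the tiled sequence (start at column 18) and apply K<->P; YO and K2TOG stay.
Row 4 as worked: P P K K2TOG P K YO K P P K K2TOG P K YO K P P
The 1st stitch worked is P.

Result:
P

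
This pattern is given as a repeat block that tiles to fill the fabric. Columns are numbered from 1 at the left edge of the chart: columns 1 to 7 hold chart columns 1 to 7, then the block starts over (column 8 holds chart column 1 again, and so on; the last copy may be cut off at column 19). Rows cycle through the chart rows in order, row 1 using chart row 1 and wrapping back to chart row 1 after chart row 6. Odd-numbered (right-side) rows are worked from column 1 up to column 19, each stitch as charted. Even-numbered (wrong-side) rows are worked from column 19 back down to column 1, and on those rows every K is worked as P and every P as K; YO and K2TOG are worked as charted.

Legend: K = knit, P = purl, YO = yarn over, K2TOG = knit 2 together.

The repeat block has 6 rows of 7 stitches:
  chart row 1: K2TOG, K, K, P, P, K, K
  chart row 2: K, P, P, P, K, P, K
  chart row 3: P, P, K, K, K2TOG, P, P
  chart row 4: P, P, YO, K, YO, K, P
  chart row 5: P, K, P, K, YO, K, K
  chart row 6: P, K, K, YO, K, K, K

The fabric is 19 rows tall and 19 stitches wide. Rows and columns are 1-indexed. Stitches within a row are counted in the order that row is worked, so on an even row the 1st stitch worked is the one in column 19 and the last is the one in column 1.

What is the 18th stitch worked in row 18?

For row 18: chart row = ((18-1) mod 6) + 1 = 6; this is a WS (even) row.
Chart row 6 tiled across columns 1-19: P K K YO K K K P K K YO K K K P K K YO K
WS row: flip the tiled sequence (start at column 19) and apply K<->P; YO and K2TOG stay.
Row 18 as worked: P YO P P K P P P YO P P K P P P YO P P K
Counting 18 along the worked row gives P.

Stitch:
P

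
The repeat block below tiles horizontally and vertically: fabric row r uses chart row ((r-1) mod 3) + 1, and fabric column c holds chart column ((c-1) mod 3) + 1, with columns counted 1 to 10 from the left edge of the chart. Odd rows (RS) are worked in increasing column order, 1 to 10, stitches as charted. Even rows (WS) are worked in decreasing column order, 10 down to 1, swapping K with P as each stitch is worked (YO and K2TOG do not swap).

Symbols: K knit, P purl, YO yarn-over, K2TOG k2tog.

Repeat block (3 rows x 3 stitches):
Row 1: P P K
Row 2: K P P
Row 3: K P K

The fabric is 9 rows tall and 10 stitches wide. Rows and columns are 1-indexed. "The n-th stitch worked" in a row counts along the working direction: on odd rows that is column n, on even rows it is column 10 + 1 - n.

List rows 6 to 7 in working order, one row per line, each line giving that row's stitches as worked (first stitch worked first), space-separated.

Result:
P P K P P K P P K P
P P K P P K P P K P

Derivation:
Row 6: chart row 3, WS - tiled (columns 1-10): K P K K P K K P K K; work from column 10 back to 1 with K<->P swapped.
Row 7: chart row 1, RS - tile across columns 1-10 and work as-is.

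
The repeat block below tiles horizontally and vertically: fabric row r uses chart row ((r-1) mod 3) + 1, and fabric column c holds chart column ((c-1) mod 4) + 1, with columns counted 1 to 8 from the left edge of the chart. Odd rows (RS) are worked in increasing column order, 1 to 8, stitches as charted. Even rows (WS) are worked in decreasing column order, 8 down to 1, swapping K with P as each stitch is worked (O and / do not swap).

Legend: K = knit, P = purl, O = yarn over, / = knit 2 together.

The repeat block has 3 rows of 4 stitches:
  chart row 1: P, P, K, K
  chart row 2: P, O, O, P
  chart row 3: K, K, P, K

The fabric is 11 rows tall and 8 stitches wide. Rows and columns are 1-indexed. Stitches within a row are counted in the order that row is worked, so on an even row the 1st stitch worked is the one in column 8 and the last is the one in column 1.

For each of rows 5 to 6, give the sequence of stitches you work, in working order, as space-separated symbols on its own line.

Result:
P O O P P O O P
P K P P P K P P

Derivation:
Row 5: chart row 2, RS - tile across columns 1-8 and work as-is.
Row 6: chart row 3, WS - tiled (columns 1-8): K K P K K K P K; work from column 8 back to 1 with K<->P swapped.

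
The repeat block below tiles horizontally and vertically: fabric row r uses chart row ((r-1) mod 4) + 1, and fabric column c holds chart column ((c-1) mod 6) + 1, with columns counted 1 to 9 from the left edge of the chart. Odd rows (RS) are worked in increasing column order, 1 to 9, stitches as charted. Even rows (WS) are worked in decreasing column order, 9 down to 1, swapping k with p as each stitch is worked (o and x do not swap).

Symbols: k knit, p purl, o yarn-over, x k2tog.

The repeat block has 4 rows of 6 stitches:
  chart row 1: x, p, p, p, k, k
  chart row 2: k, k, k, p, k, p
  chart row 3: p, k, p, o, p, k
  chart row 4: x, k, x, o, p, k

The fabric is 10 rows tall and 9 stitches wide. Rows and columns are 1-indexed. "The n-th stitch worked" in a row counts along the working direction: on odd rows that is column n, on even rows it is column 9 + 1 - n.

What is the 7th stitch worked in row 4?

For row 4: chart row = ((4-1) mod 4) + 1 = 4; this is a WS (even) row.
Chart row 4 tiled across columns 1-9: x k x o p k x k x
WS row: flip the tiled sequence (start at column 9) and apply k<->p; o and x stay.
Row 4 as worked: x p x p k o x p x
Counting 7 along the worked row gives x.

Stitch:
x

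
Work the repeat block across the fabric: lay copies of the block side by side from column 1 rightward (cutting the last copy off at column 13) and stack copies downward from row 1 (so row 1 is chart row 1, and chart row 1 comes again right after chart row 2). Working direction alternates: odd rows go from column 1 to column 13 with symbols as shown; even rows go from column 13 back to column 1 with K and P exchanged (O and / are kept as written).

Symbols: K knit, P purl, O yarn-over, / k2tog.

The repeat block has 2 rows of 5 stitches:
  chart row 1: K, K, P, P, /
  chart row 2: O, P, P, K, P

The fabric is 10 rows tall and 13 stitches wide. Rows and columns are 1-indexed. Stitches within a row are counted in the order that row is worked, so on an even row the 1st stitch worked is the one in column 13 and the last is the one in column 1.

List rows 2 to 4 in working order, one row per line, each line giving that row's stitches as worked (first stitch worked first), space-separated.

Row 2: chart row 2, WS - tiled (columns 1-13): O P P K P O P P K P O P P; work from column 13 back to 1 with K<->P swapped.
Row 3: chart row 1, RS - tile across columns 1-13 and work as-is.
Row 4: chart row 2, WS - tiled (columns 1-13): O P P K P O P P K P O P P; work from column 13 back to 1 with K<->P swapped.

Rows as worked:
K K O K P K K O K P K K O
K K P P / K K P P / K K P
K K O K P K K O K P K K O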